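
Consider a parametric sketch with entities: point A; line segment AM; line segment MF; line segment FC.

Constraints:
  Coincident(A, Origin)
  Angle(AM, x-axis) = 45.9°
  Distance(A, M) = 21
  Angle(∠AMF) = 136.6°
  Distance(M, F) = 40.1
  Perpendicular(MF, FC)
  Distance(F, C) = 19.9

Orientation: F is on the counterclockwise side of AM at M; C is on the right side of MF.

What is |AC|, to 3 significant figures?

65.1

∠AMF = 136.6°, so MF runs at 45.9° + (180° − 136.6°) = 89.3° from the x-axis; with |MF| = 40.1, F = M + 40.1·(cos 89.3°, sin 89.3°) = (15.1, 55.2). MF is perpendicular to FC; with |FC| = 19.9 on the right of MF, C = F + 19.9·(1.00, -0.0122) = (35.0, 54.9). Then |AC| = |C − A| = 65.1.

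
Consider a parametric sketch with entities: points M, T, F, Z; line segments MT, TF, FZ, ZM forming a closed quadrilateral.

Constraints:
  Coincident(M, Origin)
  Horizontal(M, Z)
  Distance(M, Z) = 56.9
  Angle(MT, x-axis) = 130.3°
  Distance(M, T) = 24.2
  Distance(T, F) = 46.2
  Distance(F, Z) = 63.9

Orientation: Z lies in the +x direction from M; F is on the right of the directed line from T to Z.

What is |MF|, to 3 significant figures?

25.6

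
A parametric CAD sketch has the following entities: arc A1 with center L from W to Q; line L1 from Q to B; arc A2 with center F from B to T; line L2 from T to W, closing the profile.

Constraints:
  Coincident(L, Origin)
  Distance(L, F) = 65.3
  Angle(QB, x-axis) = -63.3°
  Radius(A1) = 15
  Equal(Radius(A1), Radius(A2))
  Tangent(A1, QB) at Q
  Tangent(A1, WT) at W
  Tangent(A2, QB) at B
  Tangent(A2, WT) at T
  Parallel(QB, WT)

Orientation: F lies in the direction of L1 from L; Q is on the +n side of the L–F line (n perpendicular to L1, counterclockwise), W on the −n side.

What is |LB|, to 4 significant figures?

67.00

Tangency of A1 to both parallel lines with radius 15.0 puts Q and W at L ± 15.0·n: Q = (13.40, 6.740), W = (-13.40, -6.740). Equal radii place B and T the same way about F: B = F + 15.0·n = (42.74, -51.60), T = F − 15.0·n = (15.94, -65.08). Then |LB| = |B − L| = 67.00.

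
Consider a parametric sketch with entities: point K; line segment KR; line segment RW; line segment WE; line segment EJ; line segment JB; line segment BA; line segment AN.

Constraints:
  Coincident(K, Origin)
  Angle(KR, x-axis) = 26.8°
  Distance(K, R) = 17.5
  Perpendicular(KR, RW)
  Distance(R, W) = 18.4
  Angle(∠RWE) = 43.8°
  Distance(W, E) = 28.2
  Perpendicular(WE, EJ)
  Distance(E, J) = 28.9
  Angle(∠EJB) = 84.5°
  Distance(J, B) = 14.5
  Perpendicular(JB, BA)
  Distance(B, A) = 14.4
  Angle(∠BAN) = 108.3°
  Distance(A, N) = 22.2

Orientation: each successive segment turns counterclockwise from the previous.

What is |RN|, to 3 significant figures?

23.9

JB ⟂ BA, so BA runs at 168°; with |BA| = 14.4, A = (15.5, 5.98). ∠BAN = 108.3° gives AN at -120° from the x-axis; with |AN| = 22.2, N = (4.46, -13.3). Then |RN| = |N − R| = 23.9.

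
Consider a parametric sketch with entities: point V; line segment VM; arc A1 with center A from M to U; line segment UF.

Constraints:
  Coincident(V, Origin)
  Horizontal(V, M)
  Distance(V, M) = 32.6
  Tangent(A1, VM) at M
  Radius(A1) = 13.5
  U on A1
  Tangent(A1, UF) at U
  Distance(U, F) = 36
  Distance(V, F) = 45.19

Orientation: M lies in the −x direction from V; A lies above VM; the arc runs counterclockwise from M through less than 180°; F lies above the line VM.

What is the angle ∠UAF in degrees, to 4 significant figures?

69.44°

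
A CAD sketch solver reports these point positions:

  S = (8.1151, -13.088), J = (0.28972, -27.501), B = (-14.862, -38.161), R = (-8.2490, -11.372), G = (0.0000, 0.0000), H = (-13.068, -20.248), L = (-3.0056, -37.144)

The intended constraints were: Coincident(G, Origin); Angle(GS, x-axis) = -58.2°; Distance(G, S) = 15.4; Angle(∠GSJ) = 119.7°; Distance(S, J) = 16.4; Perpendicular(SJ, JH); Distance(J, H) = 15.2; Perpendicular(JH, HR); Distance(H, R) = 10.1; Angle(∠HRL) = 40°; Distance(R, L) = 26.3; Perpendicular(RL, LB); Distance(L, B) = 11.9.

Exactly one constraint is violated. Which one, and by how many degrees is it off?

Perpendicular(RL, LB) — off by 6.60°.

G = (0.00, 0.00) ✓; GS at -58.20° ✓; |GS| = 15.40 ✓; ∠GSJ = 119.7° ✓; |SJ| = 16.40 ✓; ∠(SJ, JH) = 90.00° ✓; |JH| = 15.20 ✓; ∠(JH, HR) = 90.00° ✓; |HR| = 10.10 ✓; ∠HRL = 40.00° ✓; |RL| = 26.30 ✓; ∠(RL, LB) = 96.60° ✗; |LB| = 11.90 ✓.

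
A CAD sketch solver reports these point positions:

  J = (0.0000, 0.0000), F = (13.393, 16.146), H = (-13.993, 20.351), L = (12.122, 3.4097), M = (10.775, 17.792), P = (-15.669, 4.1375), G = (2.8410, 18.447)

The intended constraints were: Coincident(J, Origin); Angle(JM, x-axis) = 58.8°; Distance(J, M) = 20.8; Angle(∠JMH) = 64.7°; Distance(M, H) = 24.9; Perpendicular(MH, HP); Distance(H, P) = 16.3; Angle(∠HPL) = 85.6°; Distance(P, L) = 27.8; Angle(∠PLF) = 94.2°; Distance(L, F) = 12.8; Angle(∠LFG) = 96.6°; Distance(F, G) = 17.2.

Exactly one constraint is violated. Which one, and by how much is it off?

Distance(F, G) = 17.2 — off by 6.40.

J = (0.00, 0.00) ✓; JM at 58.80° ✓; |JM| = 20.80 ✓; ∠JMH = 64.70° ✓; |MH| = 24.90 ✓; ∠(MH, HP) = 90.00° ✓; |HP| = 16.30 ✓; ∠HPL = 85.60° ✓; |PL| = 27.80 ✓; ∠PLF = 94.20° ✓; |LF| = 12.80 ✓; ∠LFG = 96.60° ✓; |FG| = 10.80 ✗.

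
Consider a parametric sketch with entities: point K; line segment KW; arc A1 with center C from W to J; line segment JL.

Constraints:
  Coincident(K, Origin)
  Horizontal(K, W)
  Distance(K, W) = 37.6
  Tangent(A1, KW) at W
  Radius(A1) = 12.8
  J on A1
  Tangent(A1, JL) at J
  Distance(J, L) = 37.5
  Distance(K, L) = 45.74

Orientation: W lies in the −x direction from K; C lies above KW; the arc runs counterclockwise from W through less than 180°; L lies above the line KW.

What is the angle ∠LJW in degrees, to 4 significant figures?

144.8°

Checks: |CJ| = 12.80 ✓; ∠(CJ, JL) = 90.00° ✓; |JL| = 37.50 ✓; |KL| = 45.74 ✓.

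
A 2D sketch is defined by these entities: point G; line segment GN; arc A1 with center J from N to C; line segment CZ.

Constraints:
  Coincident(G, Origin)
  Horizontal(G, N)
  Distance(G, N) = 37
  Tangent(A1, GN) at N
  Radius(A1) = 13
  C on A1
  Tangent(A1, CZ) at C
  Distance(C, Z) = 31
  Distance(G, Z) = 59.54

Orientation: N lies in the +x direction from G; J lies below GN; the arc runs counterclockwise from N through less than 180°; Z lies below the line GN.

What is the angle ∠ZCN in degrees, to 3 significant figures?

124°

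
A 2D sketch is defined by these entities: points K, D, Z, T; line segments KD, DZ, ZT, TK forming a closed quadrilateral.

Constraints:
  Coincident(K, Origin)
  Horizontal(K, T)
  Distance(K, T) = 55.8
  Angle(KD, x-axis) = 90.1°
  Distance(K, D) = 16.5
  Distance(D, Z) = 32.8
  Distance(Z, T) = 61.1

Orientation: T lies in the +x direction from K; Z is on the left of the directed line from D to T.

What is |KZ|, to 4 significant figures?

48.03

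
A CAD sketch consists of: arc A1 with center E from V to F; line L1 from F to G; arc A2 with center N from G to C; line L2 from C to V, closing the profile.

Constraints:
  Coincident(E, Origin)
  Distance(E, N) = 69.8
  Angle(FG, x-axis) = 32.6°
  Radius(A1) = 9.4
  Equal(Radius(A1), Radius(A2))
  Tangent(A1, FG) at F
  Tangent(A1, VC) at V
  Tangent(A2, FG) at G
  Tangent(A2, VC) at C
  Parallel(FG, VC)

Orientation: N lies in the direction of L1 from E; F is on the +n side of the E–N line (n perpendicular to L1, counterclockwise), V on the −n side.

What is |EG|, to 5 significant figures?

70.430

The slot axis is L1's direction at 32.6°, so u = (cos 32.6°, sin 32.6°) = (0.84245, 0.53877) and n = (−sin 32.6°, cos 32.6°) = (-0.53877, 0.84245). E is at the origin and N lies 69.8 along u from E, so N = 69.8·u = (58.803, 37.606). Tangency of A1 to both parallel lines with radius 9.4 puts F and V at E ± 9.4·n: F = (-5.0644, 7.9191), V = (5.0644, -7.9191). Equal radii place G and C the same way about N: G = N + 9.4·n = (53.739, 45.525), C = N − 9.4·n = (63.868, 29.687). Then |EG| = |G − E| = 70.430.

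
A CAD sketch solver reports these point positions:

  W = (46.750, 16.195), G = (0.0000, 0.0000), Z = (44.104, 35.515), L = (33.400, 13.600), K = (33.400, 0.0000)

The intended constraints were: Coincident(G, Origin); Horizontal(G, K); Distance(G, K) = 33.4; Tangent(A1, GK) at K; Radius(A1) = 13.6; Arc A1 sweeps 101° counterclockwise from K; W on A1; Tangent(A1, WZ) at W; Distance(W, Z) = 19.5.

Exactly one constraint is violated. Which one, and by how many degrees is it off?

Tangent(A1, WZ) at W — off by 3.20°.

G = (0.00, 0.00) ✓; G.y = 0.00, K.y = 0.00 ✓; |GK| = 33.40 ✓; ∠(LK, KG) = 90.00° ✓; |LK| = 13.60 ✓; bearing(L→W) − bearing(L→K) = 101.0° ✓; |LW| = 13.60 ✓; ∠(LW, WZ) = 93.20° ✗; |WZ| = 19.50 ✓.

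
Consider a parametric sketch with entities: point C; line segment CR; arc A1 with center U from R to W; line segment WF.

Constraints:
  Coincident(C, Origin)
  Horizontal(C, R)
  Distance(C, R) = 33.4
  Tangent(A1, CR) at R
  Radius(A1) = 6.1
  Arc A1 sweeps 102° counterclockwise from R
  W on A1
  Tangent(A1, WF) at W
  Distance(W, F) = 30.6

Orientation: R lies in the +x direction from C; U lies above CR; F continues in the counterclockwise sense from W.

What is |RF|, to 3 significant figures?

37.3

C is at the origin; CR is horizontal with |CR| = 33.4 and R on the +x side, so R = (33.4, 0.00). A1 meets CR tangentially, so UR is at right angles to CR, so U = R + (0, 6.1) = (33.4, 6.10). On A1, R sits at bearing -90° from U; a 102° counterclockwise sweep puts W at bearing 12°, so W = U + 6.1·(cos 12°, sin 12°) = (39.4, 7.37). The tangent condition forces UW to be normal to WF, so WF runs along (−sin 12°, cos 12°); with |WF| = 30.6, F = (33.0, 37.3). Then |RF| = |F − R| = 37.3.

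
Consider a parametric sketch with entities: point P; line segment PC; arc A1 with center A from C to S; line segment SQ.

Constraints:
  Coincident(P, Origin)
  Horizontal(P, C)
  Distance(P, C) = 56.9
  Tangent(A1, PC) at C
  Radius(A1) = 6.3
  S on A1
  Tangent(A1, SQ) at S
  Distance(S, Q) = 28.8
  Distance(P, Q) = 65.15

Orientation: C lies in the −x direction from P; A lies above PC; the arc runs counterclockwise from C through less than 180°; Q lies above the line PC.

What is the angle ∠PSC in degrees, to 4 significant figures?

123.1°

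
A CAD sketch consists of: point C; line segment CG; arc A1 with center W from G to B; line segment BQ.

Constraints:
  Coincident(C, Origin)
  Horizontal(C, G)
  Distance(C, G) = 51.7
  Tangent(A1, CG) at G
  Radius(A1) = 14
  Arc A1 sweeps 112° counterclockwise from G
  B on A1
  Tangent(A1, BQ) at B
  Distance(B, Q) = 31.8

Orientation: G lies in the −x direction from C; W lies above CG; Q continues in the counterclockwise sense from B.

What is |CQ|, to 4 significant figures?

70.27

On A1, G sits at bearing -90° from W; a 112° counterclockwise sweep puts B at bearing 22°, so B = W + 14.0·(cos 22°, sin 22°) = (-38.72, 19.24). A1 meets BQ tangentially, so WB is at right angles to BQ, so BQ runs along (−sin 22°, cos 22°); with |BQ| = 31.8, Q = (-50.63, 48.73). Then |CQ| = |Q − C| = 70.27.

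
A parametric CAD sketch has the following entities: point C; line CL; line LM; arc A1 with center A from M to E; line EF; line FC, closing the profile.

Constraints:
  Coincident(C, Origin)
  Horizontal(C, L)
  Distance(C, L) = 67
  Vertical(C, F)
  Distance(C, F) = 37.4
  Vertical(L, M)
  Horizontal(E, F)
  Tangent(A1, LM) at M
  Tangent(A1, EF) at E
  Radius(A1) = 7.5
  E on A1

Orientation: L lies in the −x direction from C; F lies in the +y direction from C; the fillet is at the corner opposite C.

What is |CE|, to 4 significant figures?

70.28

The virtual corner opposite C is at (-67.00, 37.40). The tangent condition forces AM to be normal to LM and the tangent condition forces AE to be normal to EF, with radius 7.5, so the center A sits 7.5 in from both sides at A = (-59.50, 29.90). That places the tangent points at M = (-67.00, 29.90) on LM and E = (-59.50, 37.40) on EF. Then |CE| = |E − C| = 70.28.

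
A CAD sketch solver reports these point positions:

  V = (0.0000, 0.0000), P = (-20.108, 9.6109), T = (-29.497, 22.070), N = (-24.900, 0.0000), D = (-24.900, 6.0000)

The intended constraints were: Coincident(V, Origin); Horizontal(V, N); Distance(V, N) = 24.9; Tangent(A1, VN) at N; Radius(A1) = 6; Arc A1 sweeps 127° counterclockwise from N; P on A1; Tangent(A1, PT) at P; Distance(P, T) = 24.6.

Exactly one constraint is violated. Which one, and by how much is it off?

Distance(P, T) = 24.6 — off by 9.00.

V = (0.00, 0.00) ✓; V.y = 0.00, N.y = 0.00 ✓; |VN| = 24.90 ✓; ∠(DN, NV) = 90.00° ✓; |DN| = 6.000 ✓; bearing(D→P) − bearing(D→N) = 127.0° ✓; |DP| = 6.000 ✓; ∠(DP, PT) = 90.00° ✓; |PT| = 15.60 ✗.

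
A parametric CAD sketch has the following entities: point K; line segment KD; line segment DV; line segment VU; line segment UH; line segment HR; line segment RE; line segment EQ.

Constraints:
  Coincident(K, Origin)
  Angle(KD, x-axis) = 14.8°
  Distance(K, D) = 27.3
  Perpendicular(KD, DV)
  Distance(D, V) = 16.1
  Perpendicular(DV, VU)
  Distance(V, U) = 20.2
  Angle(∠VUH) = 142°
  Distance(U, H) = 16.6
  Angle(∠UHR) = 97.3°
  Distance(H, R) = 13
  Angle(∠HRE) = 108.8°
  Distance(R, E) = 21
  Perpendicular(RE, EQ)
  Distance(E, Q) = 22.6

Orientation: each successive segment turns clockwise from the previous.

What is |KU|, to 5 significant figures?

17.596

KD ⟂ DV, so DV runs at -75.200°; with |DV| = 16.1, V = (30.507, -8.5922). DV is perpendicular to VU, so VU runs at -165.20°; with |VU| = 20.2, U = (10.977, -13.752). Then |KU| = |U − K| = 17.596.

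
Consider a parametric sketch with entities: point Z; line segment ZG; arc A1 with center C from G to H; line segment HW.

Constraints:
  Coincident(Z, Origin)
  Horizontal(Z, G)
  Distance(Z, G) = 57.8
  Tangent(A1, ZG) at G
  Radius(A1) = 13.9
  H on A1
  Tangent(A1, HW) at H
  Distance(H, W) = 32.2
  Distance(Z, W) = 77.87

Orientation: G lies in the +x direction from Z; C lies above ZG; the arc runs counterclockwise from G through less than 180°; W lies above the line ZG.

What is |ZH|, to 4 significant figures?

73.30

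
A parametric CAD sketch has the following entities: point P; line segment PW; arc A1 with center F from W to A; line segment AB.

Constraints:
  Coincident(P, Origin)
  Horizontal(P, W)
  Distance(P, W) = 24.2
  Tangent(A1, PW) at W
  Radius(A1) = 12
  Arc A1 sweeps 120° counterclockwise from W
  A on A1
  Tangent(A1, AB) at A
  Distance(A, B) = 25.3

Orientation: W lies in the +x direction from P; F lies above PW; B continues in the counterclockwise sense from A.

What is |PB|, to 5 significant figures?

45.545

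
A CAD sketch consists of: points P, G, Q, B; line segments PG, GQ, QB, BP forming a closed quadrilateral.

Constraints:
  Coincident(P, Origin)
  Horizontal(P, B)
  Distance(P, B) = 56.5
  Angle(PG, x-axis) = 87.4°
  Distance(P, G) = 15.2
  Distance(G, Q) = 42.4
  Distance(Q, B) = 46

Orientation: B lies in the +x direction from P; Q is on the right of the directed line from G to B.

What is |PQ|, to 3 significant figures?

29.4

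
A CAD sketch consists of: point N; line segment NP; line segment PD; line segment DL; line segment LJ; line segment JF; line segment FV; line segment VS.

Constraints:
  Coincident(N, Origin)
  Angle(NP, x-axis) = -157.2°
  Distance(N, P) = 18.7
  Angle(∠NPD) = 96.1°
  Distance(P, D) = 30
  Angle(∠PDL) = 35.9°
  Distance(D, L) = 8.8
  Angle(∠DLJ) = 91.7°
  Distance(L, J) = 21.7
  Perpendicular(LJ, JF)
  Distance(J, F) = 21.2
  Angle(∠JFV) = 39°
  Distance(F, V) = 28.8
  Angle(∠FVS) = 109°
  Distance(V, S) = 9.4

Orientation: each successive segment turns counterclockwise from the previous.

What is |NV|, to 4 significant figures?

26.73

LJ is perpendicular to JF, so JF runs at -110.9°; with |JF| = 21.2, F = (-33.56, -39.73). ∠JFV = 39.0° gives FV at 30.10° from the x-axis; with |FV| = 28.8, V = (-8.643, -25.29). Then |NV| = |V − N| = 26.73.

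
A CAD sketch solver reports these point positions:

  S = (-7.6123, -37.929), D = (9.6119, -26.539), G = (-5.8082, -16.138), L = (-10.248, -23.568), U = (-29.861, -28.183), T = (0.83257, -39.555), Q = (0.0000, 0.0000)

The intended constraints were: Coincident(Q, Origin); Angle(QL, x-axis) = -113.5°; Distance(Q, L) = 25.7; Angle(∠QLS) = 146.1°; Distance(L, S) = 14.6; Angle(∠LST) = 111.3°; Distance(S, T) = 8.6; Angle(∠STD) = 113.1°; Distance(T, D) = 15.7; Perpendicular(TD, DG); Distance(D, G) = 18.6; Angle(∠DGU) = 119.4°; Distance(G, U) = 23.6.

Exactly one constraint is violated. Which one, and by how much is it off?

Distance(G, U) = 23.6 — off by 3.30.

Q = (0.00, 0.00) ✓; QL at -113.5° ✓; |QL| = 25.70 ✓; ∠QLS = 146.1° ✓; |LS| = 14.60 ✓; ∠LST = 111.3° ✓; |ST| = 8.600 ✓; ∠STD = 113.1° ✓; |TD| = 15.70 ✓; ∠(TD, DG) = 90.00° ✓; |DG| = 18.60 ✓; ∠DGU = 119.4° ✓; |GU| = 26.90 ✗.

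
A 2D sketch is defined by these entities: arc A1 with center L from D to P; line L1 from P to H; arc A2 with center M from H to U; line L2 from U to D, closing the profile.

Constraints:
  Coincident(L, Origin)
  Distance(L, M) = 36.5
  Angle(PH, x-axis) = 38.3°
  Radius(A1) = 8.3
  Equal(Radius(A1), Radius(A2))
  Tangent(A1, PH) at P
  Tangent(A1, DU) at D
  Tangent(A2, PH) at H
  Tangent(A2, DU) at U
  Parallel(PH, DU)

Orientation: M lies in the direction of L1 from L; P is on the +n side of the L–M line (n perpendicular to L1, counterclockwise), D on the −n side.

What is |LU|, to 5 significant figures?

37.432

Tangency of A1 to both parallel lines with radius 8.3 puts P and D at L ± 8.3·n: P = (-5.1442, 6.5136), D = (5.1442, -6.5136). Equal radii place H and U the same way about M: H = M + 8.3·n = (23.500, 29.136), U = M − 8.3·n = (33.789, 16.108). Then |LU| = |U − L| = 37.432.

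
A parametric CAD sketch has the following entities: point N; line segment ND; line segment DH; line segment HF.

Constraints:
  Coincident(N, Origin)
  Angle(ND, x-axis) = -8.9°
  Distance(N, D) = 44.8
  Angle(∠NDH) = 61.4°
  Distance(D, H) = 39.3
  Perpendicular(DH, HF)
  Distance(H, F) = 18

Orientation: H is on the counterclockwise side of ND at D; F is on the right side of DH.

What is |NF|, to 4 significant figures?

60.05

N is at the origin; ND runs at -8.9° with length 44.8, so D = 44.8·(cos -8.9°, sin -8.9°) = (44.26, -6.931). ∠NDH = 61.4°, so DH runs at -8.9° + (180° − 61.4°) = 109.7° from the x-axis; with |DH| = 39.3, H = D + 39.3·(cos 109.7°, sin 109.7°) = (31.01, 30.07). DH is perpendicular to HF; with |HF| = 18.0 on the right of DH, F = H + 18.0·(0.9415, 0.3371) = (47.96, 36.14). Then |NF| = |F − N| = 60.05.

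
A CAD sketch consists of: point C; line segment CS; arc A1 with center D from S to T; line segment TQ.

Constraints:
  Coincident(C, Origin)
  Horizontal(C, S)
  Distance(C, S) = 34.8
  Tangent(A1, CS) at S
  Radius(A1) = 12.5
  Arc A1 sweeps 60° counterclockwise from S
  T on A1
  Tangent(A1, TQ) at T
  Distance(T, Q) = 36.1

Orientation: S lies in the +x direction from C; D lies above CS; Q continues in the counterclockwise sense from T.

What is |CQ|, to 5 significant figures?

73.904

C is at the origin; CS is horizontal with |CS| = 34.8 and S on the +x side, so S = (34.800, 0.0000). Tangency of A1 to CS means the radius DS is perpendicular to CS, so D = S + (0, 12.5) = (34.800, 12.500). On A1, S sits at bearing -90° from D; a 60° counterclockwise sweep puts T at bearing -30°, so T = D + 12.5·(cos -30°, sin -30°) = (45.625, 6.2500). The tangent condition forces DT to be normal to TQ, so TQ runs along (−sin -30°, cos -30°); with |TQ| = 36.1, Q = (63.675, 37.514). Then |CQ| = |Q − C| = 73.904.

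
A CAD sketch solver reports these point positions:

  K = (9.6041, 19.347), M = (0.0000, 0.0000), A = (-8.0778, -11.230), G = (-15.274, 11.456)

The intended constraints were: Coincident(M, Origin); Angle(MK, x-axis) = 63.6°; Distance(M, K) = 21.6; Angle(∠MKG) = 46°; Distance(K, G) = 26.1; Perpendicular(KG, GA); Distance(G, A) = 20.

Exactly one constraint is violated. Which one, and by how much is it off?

Distance(G, A) = 20 — off by 3.80.

M = (0.00, 0.00) ✓; MK at 63.60° ✓; |MK| = 21.60 ✓; ∠MKG = 46.00° ✓; |KG| = 26.10 ✓; ∠(KG, GA) = 90.00° ✓; |GA| = 23.80 ✗.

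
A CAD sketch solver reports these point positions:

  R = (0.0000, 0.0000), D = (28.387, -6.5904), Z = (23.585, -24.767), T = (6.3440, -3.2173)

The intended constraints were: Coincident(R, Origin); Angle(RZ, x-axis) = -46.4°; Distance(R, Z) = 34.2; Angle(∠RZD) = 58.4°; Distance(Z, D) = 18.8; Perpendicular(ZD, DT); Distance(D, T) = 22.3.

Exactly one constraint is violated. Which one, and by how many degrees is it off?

Perpendicular(ZD, DT) — off by 6.10°.

R = (0.00, 0.00) ✓; RZ at -46.40° ✓; |RZ| = 34.20 ✓; ∠RZD = 58.40° ✓; |ZD| = 18.80 ✓; ∠(ZD, DT) = 96.10° ✗; |DT| = 22.30 ✓.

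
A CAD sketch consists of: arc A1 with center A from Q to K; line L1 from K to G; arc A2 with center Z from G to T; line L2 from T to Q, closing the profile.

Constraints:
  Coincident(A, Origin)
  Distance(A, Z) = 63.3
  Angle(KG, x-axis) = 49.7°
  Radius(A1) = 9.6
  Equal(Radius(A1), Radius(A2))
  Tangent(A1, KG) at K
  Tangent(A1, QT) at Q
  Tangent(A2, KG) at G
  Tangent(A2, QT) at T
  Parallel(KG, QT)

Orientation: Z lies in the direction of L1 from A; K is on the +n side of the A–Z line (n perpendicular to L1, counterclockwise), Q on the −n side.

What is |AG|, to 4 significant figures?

64.02

The slot axis is L1's direction at 49.7°, so u = (cos 49.7°, sin 49.7°) = (0.6468, 0.7627) and n = (−sin 49.7°, cos 49.7°) = (-0.7627, 0.6468). A is at the origin and Z lies 63.3 along u from A, so Z = 63.3·u = (40.94, 48.28). Tangency of A1 to both parallel lines with radius 9.6 puts K and Q at A ± 9.6·n: K = (-7.322, 6.209), Q = (7.322, -6.209). Equal radii place G and T the same way about Z: G = Z + 9.6·n = (33.62, 54.49), T = Z − 9.6·n = (48.26, 42.07). Then |AG| = |G − A| = 64.02.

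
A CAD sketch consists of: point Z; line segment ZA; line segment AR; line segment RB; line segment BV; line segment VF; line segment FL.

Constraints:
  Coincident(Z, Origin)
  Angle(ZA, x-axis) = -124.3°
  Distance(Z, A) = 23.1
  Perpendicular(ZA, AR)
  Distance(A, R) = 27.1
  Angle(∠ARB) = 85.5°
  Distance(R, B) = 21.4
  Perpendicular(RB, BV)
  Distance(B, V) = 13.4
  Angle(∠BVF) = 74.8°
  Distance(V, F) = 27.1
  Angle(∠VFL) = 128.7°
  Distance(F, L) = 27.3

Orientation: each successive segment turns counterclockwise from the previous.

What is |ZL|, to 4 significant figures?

59.96

Z is at the origin; ZA runs at -124.3° with length 23.1, so A = (-13.02, -19.08). ZA ⟂ AR, so AR runs at -34.30°; with |AR| = 27.1, R = (9.370, -34.35). ∠ARB = 85.5° gives RB at 60.20° from the x-axis; with |RB| = 21.4, B = (20.01, -15.78). RB ⟂ BV, so BV runs at 150.2°; with |BV| = 13.4, V = (8.377, -9.125). ∠BVF = 74.8° gives VF at -104.6° from the x-axis; with |VF| = 27.1, F = (1.546, -35.35). ∠VFL = 128.7° gives FL at -53.30° from the x-axis; with |FL| = 27.3, L = (17.86, -57.24). Then |ZL| = |L − Z| = 59.96.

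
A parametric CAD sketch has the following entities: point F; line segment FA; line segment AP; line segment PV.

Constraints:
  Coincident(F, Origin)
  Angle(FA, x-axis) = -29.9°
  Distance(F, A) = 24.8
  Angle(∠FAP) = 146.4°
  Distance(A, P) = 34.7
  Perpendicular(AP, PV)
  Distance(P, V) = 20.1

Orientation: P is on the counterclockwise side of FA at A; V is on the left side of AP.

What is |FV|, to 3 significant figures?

55.7

F is at the origin; FA runs at -29.9° with length 24.8, so A = 24.8·(cos -29.9°, sin -29.9°) = (21.5, -12.4). ∠FAP = 146.4°, so AP runs at -29.9° + (180° − 146.4°) = 3.70° from the x-axis; with |AP| = 34.7, P = A + 34.7·(cos 3.70°, sin 3.70°) = (56.1, -10.1). AP is perpendicular to PV; with |PV| = 20.1 on the left of AP, V = P + 20.1·(-0.0645, 0.998) = (54.8, 9.93). Then |FV| = |V − F| = 55.7.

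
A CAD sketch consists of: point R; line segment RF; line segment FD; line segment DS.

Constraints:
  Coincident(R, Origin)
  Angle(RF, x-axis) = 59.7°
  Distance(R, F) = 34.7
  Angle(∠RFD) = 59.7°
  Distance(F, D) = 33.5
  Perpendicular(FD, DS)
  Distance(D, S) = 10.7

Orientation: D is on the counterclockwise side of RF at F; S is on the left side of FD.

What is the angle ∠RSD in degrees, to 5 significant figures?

140.29°

R is at the origin; RF runs at 59.7° with length 34.7, so F = 34.7·(cos 59.7°, sin 59.7°) = (17.507, 29.960). ∠RFD = 59.7°, so FD runs at 59.7° + (180° − 59.7°) = 180.00° from the x-axis; with |FD| = 33.5, D = F + 33.5·(cos 180.00°, sin 180.00°) = (-15.993, 29.960). The perpendicularity gives DS at right angles to FD; with |DS| = 10.7 on the left of FD, S = D + 10.7·(-1.2246e-16, -1.0000) = (-15.993, 19.260). Then cos ∠RSD = SR·SD / (|SR||SD|), giving 140.29°.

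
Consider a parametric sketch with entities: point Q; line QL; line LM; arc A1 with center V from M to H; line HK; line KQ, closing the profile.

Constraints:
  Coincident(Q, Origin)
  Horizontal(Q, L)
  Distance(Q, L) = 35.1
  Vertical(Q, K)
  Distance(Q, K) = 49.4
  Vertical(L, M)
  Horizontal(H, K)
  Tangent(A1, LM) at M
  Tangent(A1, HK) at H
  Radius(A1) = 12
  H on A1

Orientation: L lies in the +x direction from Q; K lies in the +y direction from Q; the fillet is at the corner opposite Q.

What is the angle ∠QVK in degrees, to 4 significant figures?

85.75°

Q and K share the same x with |QK| = 49.4 and K on the +y side, so K = (0.000, 49.40). The virtual corner opposite Q is at (35.10, 49.40). Tangency of A1 to LM means the radius VM is perpendicular to LM and the tangent condition forces VH to be normal to HK, with radius 12.0, so the center V sits 12.0 in from both sides at V = (23.10, 37.40). Then cos ∠QVK = VQ·VK / (|VQ||VK|), giving 85.75°.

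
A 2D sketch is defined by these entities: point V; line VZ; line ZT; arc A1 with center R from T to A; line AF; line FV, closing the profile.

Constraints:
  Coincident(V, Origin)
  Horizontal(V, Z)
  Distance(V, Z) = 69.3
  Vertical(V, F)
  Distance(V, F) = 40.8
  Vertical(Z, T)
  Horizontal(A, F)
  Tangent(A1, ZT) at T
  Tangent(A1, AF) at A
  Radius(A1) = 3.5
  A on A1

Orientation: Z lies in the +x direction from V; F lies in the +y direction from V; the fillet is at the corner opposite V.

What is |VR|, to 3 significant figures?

75.6

V and F share the same x with |VF| = 40.8 and F on the +y side, so F = (0.00, 40.8). The virtual corner opposite V is at (69.3, 40.8). Tangency of A1 to ZT means the radius RT is perpendicular to ZT and tangency of A1 to AF means the radius RA is perpendicular to AF, with radius 3.5, so the center R sits 3.5 in from both sides at R = (65.8, 37.3). Then |VR| = |R − V| = 75.6.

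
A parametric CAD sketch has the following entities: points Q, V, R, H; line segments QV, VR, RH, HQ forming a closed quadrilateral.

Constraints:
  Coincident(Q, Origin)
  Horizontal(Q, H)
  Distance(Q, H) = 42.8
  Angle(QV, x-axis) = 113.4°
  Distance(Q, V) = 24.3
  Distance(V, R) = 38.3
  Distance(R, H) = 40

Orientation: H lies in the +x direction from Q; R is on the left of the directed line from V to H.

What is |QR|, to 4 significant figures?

44.65

Checks: |VR| = 38.30 ✓; |RH| = 40.00 ✓.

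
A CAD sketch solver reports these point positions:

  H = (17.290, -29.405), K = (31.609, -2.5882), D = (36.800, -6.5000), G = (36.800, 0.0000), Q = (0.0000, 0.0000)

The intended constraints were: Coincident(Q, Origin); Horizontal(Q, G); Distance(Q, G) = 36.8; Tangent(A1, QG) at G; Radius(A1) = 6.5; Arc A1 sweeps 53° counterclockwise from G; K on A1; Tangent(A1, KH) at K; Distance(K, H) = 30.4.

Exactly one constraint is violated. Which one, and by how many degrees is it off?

Tangent(A1, KH) at K — off by 8.90°.

Q = (0.00, 0.00) ✓; Q.y = 0.00, G.y = 0.00 ✓; |QG| = 36.80 ✓; ∠(DG, GQ) = 90.00° ✓; |DG| = 6.500 ✓; bearing(D→K) − bearing(D→G) = 53.00° ✓; |DK| = 6.500 ✓; ∠(DK, KH) = 81.10° ✗; |KH| = 30.40 ✓.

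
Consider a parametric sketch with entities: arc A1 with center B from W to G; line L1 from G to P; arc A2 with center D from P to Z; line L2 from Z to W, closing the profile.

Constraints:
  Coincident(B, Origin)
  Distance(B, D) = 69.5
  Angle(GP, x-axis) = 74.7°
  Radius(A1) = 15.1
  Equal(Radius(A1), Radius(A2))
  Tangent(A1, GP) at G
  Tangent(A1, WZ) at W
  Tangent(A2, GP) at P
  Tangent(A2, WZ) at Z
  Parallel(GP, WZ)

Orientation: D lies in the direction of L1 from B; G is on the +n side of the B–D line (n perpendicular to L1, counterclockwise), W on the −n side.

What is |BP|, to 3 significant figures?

71.1

Tangency of A1 to both parallel lines with radius 15.1 puts G and W at B ± 15.1·n: G = (-14.6, 3.98), W = (14.6, -3.98). Equal radii place P and Z the same way about D: P = D + 15.1·n = (3.77, 71.0), Z = D − 15.1·n = (32.9, 63.1). Then |BP| = |P − B| = 71.1.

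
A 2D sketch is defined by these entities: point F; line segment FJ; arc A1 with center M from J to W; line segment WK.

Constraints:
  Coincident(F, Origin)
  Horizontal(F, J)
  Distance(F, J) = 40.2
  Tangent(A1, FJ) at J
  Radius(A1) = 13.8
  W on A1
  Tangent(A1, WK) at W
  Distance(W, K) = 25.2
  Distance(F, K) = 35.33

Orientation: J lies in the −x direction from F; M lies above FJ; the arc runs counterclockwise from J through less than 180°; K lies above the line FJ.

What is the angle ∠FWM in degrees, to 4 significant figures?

171.4°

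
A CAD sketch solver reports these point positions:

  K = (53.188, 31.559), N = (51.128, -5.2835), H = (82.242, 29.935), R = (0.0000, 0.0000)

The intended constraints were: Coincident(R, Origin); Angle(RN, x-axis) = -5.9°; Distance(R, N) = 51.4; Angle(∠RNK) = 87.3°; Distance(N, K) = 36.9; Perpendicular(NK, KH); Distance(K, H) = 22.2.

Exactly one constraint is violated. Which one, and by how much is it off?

Distance(K, H) = 22.2 — off by 6.90.

R = (0.00, 0.00) ✓; RN at -5.900° ✓; |RN| = 51.40 ✓; ∠RNK = 87.30° ✓; |NK| = 36.90 ✓; ∠(NK, KH) = 90.00° ✓; |KH| = 29.10 ✗.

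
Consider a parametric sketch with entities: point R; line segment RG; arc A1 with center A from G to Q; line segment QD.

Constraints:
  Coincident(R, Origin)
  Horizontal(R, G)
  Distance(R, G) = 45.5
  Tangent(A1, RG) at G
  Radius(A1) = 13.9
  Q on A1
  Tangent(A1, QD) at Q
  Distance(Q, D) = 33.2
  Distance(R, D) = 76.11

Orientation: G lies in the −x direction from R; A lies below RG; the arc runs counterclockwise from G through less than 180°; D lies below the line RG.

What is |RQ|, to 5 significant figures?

60.947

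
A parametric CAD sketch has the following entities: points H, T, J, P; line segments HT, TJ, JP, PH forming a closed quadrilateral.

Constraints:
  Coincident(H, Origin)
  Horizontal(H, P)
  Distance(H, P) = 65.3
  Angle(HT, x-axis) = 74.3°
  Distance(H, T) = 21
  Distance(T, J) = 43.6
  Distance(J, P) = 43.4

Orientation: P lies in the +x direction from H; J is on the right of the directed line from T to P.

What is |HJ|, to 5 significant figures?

31.819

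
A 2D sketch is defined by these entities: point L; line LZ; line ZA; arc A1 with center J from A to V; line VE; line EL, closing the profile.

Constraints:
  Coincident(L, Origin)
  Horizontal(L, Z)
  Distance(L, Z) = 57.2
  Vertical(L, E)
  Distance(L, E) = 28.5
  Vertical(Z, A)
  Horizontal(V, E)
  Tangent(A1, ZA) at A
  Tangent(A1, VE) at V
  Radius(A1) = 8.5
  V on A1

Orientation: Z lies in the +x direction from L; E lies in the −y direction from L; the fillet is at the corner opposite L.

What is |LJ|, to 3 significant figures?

52.6

L and E share the same x with |LE| = 28.5 and E on the −y side, so E = (0.00, -28.5). The virtual corner opposite L is at (57.2, -28.5). Tangency of A1 to ZA means the radius JA is perpendicular to ZA and A1 meets VE tangentially, so JV is at right angles to VE, with radius 8.5, so the center J sits 8.5 in from both sides at J = (48.7, -20.0). Then |LJ| = |J − L| = 52.6.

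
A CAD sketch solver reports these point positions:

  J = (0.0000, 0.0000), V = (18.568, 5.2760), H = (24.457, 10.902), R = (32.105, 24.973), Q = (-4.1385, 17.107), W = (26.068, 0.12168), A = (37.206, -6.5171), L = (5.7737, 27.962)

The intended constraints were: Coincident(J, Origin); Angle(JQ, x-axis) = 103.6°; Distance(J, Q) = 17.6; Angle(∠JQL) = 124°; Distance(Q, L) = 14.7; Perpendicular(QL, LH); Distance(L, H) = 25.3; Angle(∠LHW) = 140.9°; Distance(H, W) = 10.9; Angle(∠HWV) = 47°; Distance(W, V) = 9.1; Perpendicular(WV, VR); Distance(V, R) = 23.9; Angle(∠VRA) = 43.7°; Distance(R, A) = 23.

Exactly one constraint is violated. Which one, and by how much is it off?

Distance(R, A) = 23 — off by 8.90.

J = (0.00, 0.00) ✓; JQ at 103.6° ✓; |JQ| = 17.60 ✓; ∠JQL = 124.0° ✓; |QL| = 14.70 ✓; ∠(QL, LH) = 90.00° ✓; |LH| = 25.30 ✓; ∠LHW = 140.9° ✓; |HW| = 10.90 ✓; ∠HWV = 47.00° ✓; |WV| = 9.100 ✓; ∠(WV, VR) = 90.00° ✓; |VR| = 23.90 ✓; ∠VRA = 43.70° ✓; |RA| = 31.90 ✗.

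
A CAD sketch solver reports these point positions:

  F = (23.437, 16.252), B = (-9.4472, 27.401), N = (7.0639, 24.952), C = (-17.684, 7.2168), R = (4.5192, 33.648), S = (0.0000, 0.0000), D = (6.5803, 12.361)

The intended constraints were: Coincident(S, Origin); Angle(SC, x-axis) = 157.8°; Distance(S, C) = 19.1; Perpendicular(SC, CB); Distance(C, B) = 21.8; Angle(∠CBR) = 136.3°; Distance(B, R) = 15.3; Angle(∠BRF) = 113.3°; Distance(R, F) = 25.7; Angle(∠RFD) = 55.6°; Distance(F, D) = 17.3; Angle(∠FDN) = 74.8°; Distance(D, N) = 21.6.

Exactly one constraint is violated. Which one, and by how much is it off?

Distance(D, N) = 21.6 — off by 9.00.

S = (0.00, 0.00) ✓; SC at 157.8° ✓; |SC| = 19.10 ✓; ∠(SC, CB) = 90.00° ✓; |CB| = 21.80 ✓; ∠CBR = 136.3° ✓; |BR| = 15.30 ✓; ∠BRF = 113.3° ✓; |RF| = 25.70 ✓; ∠RFD = 55.60° ✓; |FD| = 17.30 ✓; ∠FDN = 74.80° ✓; |DN| = 12.60 ✗.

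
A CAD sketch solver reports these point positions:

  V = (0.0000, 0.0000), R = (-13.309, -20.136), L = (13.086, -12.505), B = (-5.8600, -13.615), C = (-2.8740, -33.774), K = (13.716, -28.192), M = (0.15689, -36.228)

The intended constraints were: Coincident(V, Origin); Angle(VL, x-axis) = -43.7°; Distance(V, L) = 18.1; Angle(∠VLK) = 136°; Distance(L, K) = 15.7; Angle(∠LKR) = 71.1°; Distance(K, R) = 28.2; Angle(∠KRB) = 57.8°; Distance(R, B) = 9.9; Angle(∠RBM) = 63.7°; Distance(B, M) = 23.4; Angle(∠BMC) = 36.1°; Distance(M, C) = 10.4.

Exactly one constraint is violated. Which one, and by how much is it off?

Distance(M, C) = 10.4 — off by 6.50.

V = (0.00, 0.00) ✓; VL at -43.70° ✓; |VL| = 18.10 ✓; ∠VLK = 136.0° ✓; |LK| = 15.70 ✓; ∠LKR = 71.10° ✓; |KR| = 28.20 ✓; ∠KRB = 57.80° ✓; |RB| = 9.900 ✓; ∠RBM = 63.70° ✓; |BM| = 23.40 ✓; ∠BMC = 36.10° ✓; |MC| = 3.900 ✗.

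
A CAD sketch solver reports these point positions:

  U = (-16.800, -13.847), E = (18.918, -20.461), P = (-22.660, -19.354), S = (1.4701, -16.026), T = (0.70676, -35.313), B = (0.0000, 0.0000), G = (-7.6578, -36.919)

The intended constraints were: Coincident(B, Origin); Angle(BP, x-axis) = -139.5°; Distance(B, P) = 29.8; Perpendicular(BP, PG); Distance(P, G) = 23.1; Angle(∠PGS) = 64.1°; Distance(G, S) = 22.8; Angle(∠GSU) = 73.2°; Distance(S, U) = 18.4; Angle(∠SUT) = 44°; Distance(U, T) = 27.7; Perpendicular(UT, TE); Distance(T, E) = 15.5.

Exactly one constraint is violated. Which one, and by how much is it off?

Distance(T, E) = 15.5 — off by 8.00.

B = (0.00, 0.00) ✓; BP at -139.5° ✓; |BP| = 29.80 ✓; ∠(BP, PG) = 90.00° ✓; |PG| = 23.10 ✓; ∠PGS = 64.10° ✓; |GS| = 22.80 ✓; ∠GSU = 73.20° ✓; |SU| = 18.40 ✓; ∠SUT = 44.00° ✓; |UT| = 27.70 ✓; ∠(UT, TE) = 90.00° ✓; |TE| = 23.50 ✗.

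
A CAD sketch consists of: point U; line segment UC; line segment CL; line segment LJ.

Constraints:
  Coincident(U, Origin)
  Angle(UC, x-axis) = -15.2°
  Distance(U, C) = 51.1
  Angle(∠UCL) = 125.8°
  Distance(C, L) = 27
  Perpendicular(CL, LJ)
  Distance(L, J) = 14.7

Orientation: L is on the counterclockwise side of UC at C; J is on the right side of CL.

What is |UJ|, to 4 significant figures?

79.93

∠UCL = 125.8°, so CL runs at -15.2° + (180° − 125.8°) = 39.00° from the x-axis; with |CL| = 27.0, L = C + 27.0·(cos 39.00°, sin 39.00°) = (70.30, 3.594). CL is perpendicular to LJ; with |LJ| = 14.7 on the right of CL, J = L + 14.7·(0.6293, -0.7771) = (79.55, -7.830). Then |UJ| = |J − U| = 79.93.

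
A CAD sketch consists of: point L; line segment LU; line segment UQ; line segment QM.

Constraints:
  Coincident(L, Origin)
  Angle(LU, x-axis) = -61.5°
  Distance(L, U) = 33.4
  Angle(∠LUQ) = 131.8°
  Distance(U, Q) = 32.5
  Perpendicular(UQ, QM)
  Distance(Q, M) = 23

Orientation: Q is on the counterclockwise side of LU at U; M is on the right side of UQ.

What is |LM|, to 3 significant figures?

72.8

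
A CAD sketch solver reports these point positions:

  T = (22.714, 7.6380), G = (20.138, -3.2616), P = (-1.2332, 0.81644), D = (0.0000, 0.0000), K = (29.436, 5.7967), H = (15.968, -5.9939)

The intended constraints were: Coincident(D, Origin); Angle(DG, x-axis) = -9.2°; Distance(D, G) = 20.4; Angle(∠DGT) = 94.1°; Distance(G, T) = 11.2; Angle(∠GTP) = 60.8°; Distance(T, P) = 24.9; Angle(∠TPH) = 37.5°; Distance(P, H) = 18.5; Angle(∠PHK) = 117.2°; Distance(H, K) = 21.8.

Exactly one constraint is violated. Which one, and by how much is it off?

Distance(H, K) = 21.8 — off by 3.90.

D = (0.00, 0.00) ✓; DG at -9.200° ✓; |DG| = 20.40 ✓; ∠DGT = 94.10° ✓; |GT| = 11.20 ✓; ∠GTP = 60.80° ✓; |TP| = 24.90 ✓; ∠TPH = 37.50° ✓; |PH| = 18.50 ✓; ∠PHK = 117.2° ✓; |HK| = 17.90 ✗.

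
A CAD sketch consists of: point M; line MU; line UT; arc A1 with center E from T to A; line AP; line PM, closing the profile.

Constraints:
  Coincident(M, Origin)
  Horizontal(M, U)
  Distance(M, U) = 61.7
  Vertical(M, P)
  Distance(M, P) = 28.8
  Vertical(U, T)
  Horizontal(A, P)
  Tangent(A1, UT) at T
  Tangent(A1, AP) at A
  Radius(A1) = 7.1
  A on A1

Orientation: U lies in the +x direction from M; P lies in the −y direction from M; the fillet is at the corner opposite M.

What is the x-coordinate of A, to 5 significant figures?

54.600

M is at the origin; MU is horizontal with |MU| = 61.7 and U on the +x side, so U = (61.700, 0.0000). MP is vertical with |MP| = 28.8 and P on the −y side, so P = (0.0000, -28.800). The virtual corner opposite M is at (61.700, -28.800). The tangent condition forces ET to be normal to UT and since A1 is tangent to AP there, EA ⟂ AP, with radius 7.1, so the center E sits 7.1 in from both sides at E = (54.600, -21.700). That places the tangent points at T = (61.700, -21.700) on UT and A = (54.600, -28.800) on AP. So A.x = 54.600.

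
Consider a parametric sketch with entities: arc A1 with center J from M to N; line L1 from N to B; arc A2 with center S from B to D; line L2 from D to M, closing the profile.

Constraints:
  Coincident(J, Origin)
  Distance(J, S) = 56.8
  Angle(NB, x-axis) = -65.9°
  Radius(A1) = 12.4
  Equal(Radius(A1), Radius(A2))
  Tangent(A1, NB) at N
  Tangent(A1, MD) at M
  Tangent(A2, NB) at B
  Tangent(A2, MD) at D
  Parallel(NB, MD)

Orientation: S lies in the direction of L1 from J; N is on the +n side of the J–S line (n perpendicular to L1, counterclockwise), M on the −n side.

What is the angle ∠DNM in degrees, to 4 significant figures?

66.41°

The slot axis is L1's direction at -65.9°, so u = (cos -65.9°, sin -65.9°) = (0.4083, -0.9128) and n = (−sin -65.9°, cos -65.9°) = (0.9128, 0.4083). J is at the origin and S lies 56.8 along u from J, so S = 56.8·u = (23.19, -51.85). Tangency of A1 to both parallel lines with radius 12.4 puts N and M at J ± 12.4·n: N = (11.32, 5.063), M = (-11.32, -5.063). Equal radii place B and D the same way about S: B = S + 12.4·n = (34.51, -46.79), D = S − 12.4·n = (11.87, -56.91). Then cos ∠DNM = ND·NM / (|ND||NM|), giving 66.41°.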